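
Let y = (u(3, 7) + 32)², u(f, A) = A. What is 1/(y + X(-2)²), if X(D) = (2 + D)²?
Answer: 1/1521 ≈ 0.00065746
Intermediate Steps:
y = 1521 (y = (7 + 32)² = 39² = 1521)
1/(y + X(-2)²) = 1/(1521 + ((2 - 2)²)²) = 1/(1521 + (0²)²) = 1/(1521 + 0²) = 1/(1521 + 0) = 1/1521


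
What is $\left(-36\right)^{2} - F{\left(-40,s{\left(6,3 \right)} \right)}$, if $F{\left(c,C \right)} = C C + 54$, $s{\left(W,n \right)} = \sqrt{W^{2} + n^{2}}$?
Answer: $1197$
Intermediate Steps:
$F{\left(c,C \right)} = 54 + C^{2}$ ($F{\left(c,C \right)} = C^{2} + 54 = 54 + C^{2}$)
$\left(-36\right)^{2} - F{\left(-40,s{\left(6,3 \right)} \right)} = \left(-36\right)^{2} - \left(54 + \left(\sqrt{6^{2} + 3^{2}}\right)^{2}\right) = 1296 - \left(54 + \left(\sqrt{36 + 9}\right)^{2}\right) = 1296 - \left(54 + \left(\sqrt{45}\right)^{2}\right) = 1296 - \left(54 + \left(3 \sqrt{5}\right)^{2}\right) = 1296 - \left(54 + 45\right) = 1296 - 99 = 1197$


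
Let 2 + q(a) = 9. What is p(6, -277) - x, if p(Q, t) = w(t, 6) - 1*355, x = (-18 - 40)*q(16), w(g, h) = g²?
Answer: 76780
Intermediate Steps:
q(a) = 7 (q(a) = -2 + 9 = 7)
x = -406 (x = (-18 - 40)*7 = -58*7 = -406)
p(Q, t) = -355 + t² (p(Q, t) = t² - 1*355 = t² - 355 = -355 + t²)
p(6, -277) - x = (-355 + (-277)²) - 1*(-406) = (-355 + 76729) + 406 = 76374 + 406 = 76780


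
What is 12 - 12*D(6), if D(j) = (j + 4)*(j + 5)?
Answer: -1308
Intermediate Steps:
D(j) = (4 + j)*(5 + j)
12 - 12*D(6) = 12 - 12*(20 + 6² + 9*6) = 12 - 12*(20 + 36 + 54) = 12 - 12*110 = 12 - 1320 = -1308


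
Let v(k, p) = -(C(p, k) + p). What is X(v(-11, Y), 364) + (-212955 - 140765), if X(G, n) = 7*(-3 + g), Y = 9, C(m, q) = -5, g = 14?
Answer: -353643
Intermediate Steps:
v(k, p) = 5 - p (v(k, p) = -(-5 + p) = 5 - p)
X(G, n) = 77 (X(G, n) = 7*(-3 + 14) = 7*11 = 77)
X(v(-11, Y), 364) + (-212955 - 140765) = 77 + (-212955 - 140765) = 77 - 353720 = -353643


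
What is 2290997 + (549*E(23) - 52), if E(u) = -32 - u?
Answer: 2260750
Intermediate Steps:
2290997 + (549*E(23) - 52) = 2290997 + (549*(-32 - 1*23) - 52) = 2290997 + (549*(-32 - 23) - 52) = 2290997 + (549*(-55) - 52) = 2290997 + (-30195 - 52) = 2290997 - 30247 = 2260750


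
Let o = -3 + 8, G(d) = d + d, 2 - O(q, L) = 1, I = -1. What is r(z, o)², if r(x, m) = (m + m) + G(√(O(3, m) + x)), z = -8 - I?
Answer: 76 + 40*I*√6 ≈ 76.0 + 97.98*I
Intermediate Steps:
O(q, L) = 1 (O(q, L) = 2 - 1*1 = 2 - 1 = 1)
G(d) = 2*d
o = 5
z = -7 (z = -8 - 1*(-1) = -8 + 1 = -7)
r(x, m) = 2*m + 2*√(1 + x) (r(x, m) = (m + m) + 2*√(1 + x) = 2*m + 2*√(1 + x))
r(z, o)² = (2*5 + 2*√(1 - 7))² = (10 + 2*√(-6))² = (10 + 2*(I*√6))² = (10 + 2*I*√6)²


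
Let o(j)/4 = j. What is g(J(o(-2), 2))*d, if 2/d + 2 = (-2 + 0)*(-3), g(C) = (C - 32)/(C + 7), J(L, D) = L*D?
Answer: 8/3 ≈ 2.6667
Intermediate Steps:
o(j) = 4*j
J(L, D) = D*L
g(C) = (-32 + C)/(7 + C)
d = ½ (d = 2/(-2 + (-2 + 0)*(-3)) = 2/(-2 - 2*(-3)) = 2/(-2 + 6) = 2/4 = 2*(¼) = ½ ≈ 0.50000)
g(J(o(-2), 2))*d = ((-32 + 2*(4*(-2)))/(7 + 2*(4*(-2))))*(½) = ((-32 + 2*(-8))/(7 + 2*(-8)))*(½) = ((-32 - 16)/(7 - 16))*(½) = (-48/(-9))*(½) = -⅑*(-48)*(½) = (16/3)*(½) = 8/3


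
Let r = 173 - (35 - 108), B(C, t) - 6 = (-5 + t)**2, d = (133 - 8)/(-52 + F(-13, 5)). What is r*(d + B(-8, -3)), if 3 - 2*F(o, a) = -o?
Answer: 316930/19 ≈ 16681.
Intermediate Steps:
F(o, a) = 3/2 + o/2 (F(o, a) = 3/2 - (-1)*o/2 = 3/2 + o/2)
d = -125/57 (d = (133 - 8)/(-52 + (3/2 + (1/2)*(-13))) = 125/(-52 + (3/2 - 13/2)) = 125/(-52 - 5) = 125/(-57) = 125*(-1/57) = -125/57 ≈ -2.1930)
B(C, t) = 6 + (-5 + t)**2
r = 246 (r = 173 - 1*(-73) = 173 + 73 = 246)
r*(d + B(-8, -3)) = 246*(-125/57 + (6 + (-5 - 3)**2)) = 246*(-125/57 + (6 + (-8)**2)) = 246*(-125/57 + (6 + 64)) = 246*(-125/57 + 70) = 246*(3865/57) = 316930/19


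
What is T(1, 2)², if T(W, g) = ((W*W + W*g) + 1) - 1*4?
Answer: 0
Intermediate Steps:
T(W, g) = -3 + W² + W*g (T(W, g) = ((W² + W*g) + 1) - 4 = (1 + W² + W*g) - 4 = -3 + W² + W*g)
T(1, 2)² = (-3 + 1² + 1*2)² = (-3 + 1 + 2)² = 0² = 0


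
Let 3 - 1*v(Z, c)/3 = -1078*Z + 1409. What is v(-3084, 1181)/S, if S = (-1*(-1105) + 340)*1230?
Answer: -1662979/296225 ≈ -5.6139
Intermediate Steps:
S = 1777350 (S = (1105 + 340)*1230 = 1445*1230 = 1777350)
v(Z, c) = -4218 + 3234*Z (v(Z, c) = 9 - 3*(-1078*Z + 1409) = 9 - 3*(1409 - 1078*Z) = 9 + (-4227 + 3234*Z) = -4218 + 3234*Z)
v(-3084, 1181)/S = (-4218 + 3234*(-3084))/1777350 = (-4218 - 9973656)*(1/1777350) = -9977874*1/1777350 = -1662979/296225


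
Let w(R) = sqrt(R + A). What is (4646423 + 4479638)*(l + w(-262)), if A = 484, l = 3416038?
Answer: 31174971166318 + 9126061*sqrt(222) ≈ 3.1175e+13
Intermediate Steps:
w(R) = sqrt(484 + R) (w(R) = sqrt(R + 484) = sqrt(484 + R))
(4646423 + 4479638)*(l + w(-262)) = (4646423 + 4479638)*(3416038 + sqrt(484 - 262)) = 9126061*(3416038 + sqrt(222)) = 31174971166318 + 9126061*sqrt(222)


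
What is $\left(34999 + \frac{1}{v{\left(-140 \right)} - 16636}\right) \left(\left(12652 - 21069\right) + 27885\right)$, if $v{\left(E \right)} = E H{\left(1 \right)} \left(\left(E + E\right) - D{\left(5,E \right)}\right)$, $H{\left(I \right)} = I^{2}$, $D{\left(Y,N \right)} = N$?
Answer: $\frac{504888159079}{741} \approx 6.8136 \cdot 10^{8}$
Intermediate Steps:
$v{\left(E \right)} = E^{2}$ ($v{\left(E \right)} = E 1^{2} \left(\left(E + E\right) - E\right) = E 1 \left(2 E - E\right) = E E = E^{2}$)
$\left(34999 + \frac{1}{v{\left(-140 \right)} - 16636}\right) \left(\left(12652 - 21069\right) + 27885\right) = \left(34999 + \frac{1}{\left(-140\right)^{2} - 16636}\right) \left(\left(12652 - 21069\right) + 27885\right) = \left(34999 + \frac{1}{19600 - 16636}\right) \left(\left(12652 - 21069\right) + 27885\right) = \left(34999 + \frac{1}{2964}\right) \left(-8417 + 27885\right) = \left(34999 + \frac{1}{2964}\right) 19468 = \frac{103737037}{2964} \cdot 19468 = \frac{504888159079}{741}$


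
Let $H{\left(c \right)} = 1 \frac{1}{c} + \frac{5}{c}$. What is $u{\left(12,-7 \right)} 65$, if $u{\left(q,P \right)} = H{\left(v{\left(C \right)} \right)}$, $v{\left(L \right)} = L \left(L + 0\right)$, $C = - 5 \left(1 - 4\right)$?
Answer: $\frac{26}{15} \approx 1.7333$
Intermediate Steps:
$C = 15$ ($C = \left(-5\right) \left(-3\right) = 15$)
$v{\left(L \right)} = L^{2}$ ($v{\left(L \right)} = L L = L^{2}$)
$H{\left(c \right)} = \frac{6}{c}$ ($H{\left(c \right)} = \frac{1}{c} + \frac{5}{c} = \frac{6}{c}$)
$u{\left(q,P \right)} = \frac{2}{75}$ ($u{\left(q,P \right)} = \frac{6}{15^{2}} = \frac{6}{225} = 6 \cdot \frac{1}{225} = \frac{2}{75}$)
$u{\left(12,-7 \right)} 65 = \frac{2}{75} \cdot 65 = \frac{26}{15}$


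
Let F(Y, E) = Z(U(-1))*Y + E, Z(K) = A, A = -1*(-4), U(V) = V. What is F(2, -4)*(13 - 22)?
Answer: -36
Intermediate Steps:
A = 4
Z(K) = 4
F(Y, E) = E + 4*Y (F(Y, E) = 4*Y + E = E + 4*Y)
F(2, -4)*(13 - 22) = (-4 + 4*2)*(13 - 22) = (-4 + 8)*(-9) = 4*(-9) = -36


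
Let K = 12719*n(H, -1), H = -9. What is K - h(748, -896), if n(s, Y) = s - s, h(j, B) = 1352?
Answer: -1352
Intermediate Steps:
n(s, Y) = 0
K = 0 (K = 12719*0 = 0)
K - h(748, -896) = 0 - 1*1352 = 0 - 1352 = -1352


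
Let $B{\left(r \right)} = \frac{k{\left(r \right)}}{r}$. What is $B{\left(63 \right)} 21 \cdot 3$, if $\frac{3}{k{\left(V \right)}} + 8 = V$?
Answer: $\frac{3}{55} \approx 0.054545$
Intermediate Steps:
$k{\left(V \right)} = \frac{3}{-8 + V}$
$B{\left(r \right)} = \frac{3}{r \left(-8 + r\right)}$ ($B{\left(r \right)} = \frac{3 \frac{1}{-8 + r}}{r} = \frac{3}{r \left(-8 + r\right)}$)
$B{\left(63 \right)} 21 \cdot 3 = \frac{3}{63 \left(-8 + 63\right)} 21 \cdot 3 = 3 \cdot \frac{1}{63} \cdot \frac{1}{55} \cdot 63 = \frac{1}{1155} \cdot 63 = \frac{3}{55}$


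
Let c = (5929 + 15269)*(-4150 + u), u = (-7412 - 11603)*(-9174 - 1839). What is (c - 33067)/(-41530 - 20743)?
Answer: -4439031704843/62273 ≈ -7.1283e+7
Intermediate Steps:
u = 209412195 (u = -19015*(-11013) = 209412195)
c = 4439031737910 (c = (5929 + 15269)*(-4150 + 209412195) = 21198*209408045 = 4439031737910)
(c - 33067)/(-41530 - 20743) = (4439031737910 - 33067)/(-41530 - 20743) = 4439031704843/(-62273) = 4439031704843*(-1/62273) = -4439031704843/62273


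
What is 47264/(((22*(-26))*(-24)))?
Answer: 1477/429 ≈ 3.4429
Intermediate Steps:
47264/(((22*(-26))*(-24))) = 47264/((-572*(-24))) = 47264/13728 = 47264*(1/13728) = 1477/429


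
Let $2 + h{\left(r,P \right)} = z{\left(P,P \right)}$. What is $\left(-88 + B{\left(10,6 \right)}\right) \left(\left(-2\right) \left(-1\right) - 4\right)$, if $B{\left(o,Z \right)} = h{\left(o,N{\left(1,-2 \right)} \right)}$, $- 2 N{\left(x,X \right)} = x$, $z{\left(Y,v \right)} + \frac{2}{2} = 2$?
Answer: $178$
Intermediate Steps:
$z{\left(Y,v \right)} = 1$ ($z{\left(Y,v \right)} = -1 + 2 = 1$)
$N{\left(x,X \right)} = - \frac{x}{2}$
$h{\left(r,P \right)} = -1$ ($h{\left(r,P \right)} = -2 + 1 = -1$)
$B{\left(o,Z \right)} = -1$
$\left(-88 + B{\left(10,6 \right)}\right) \left(\left(-2\right) \left(-1\right) - 4\right) = \left(-88 - 1\right) \left(\left(-2\right) \left(-1\right) - 4\right) = - 89 \left(2 - 4\right) = \left(-89\right) \left(-2\right) = 178$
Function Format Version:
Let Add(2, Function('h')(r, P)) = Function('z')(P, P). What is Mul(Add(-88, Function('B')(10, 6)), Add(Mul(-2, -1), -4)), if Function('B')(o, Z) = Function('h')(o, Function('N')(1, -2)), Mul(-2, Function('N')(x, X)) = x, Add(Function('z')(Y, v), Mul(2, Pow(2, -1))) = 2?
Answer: 178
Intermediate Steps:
Function('z')(Y, v) = 1 (Function('z')(Y, v) = Add(-1, 2) = 1)
Function('N')(x, X) = Mul(Rational(-1, 2), x)
Function('h')(r, P) = -1 (Function('h')(r, P) = Add(-2, 1) = -1)
Function('B')(o, Z) = -1
Mul(Add(-88, Function('B')(10, 6)), Add(Mul(-2, -1), -4)) = Mul(Add(-88, -1), Add(Mul(-2, -1), -4)) = Mul(-89, Add(2, -4)) = Mul(-89, -2) = 178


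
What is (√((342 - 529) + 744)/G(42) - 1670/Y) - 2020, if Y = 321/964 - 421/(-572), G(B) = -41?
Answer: -131972030/36841 - √557/41 ≈ -3582.8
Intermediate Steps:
Y = 36841/34463 (Y = 321*(1/964) - 421*(-1/572) = 321/964 + 421/572 = 36841/34463 ≈ 1.0690)
(√((342 - 529) + 744)/G(42) - 1670/Y) - 2020 = (√((342 - 529) + 744)/(-41) - 1670/36841/34463) - 2020 = (√(-187 + 744)*(-1/41) - 1670*34463/36841) - 2020 = (√557*(-1/41) - 57553210/36841) - 2020 = (-√557/41 - 57553210/36841) - 2020 = (-57553210/36841 - √557/41) - 2020 = -131972030/36841 - √557/41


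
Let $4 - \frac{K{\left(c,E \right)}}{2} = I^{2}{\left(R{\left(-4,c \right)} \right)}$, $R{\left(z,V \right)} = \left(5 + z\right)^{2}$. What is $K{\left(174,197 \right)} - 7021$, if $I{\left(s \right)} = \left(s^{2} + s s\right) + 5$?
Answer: $-7111$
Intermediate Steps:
$I{\left(s \right)} = 5 + 2 s^{2}$ ($I{\left(s \right)} = \left(s^{2} + s^{2}\right) + 5 = 2 s^{2} + 5 = 5 + 2 s^{2}$)
$K{\left(c,E \right)} = -90$ ($K{\left(c,E \right)} = 8 - 2 \left(5 + 2 \left(\left(5 - 4\right)^{2}\right)^{2}\right)^{2} = 8 - 2 \left(5 + 2 \left(1^{2}\right)^{2}\right)^{2} = 8 - 2 \left(5 + 2 \cdot 1^{2}\right)^{2} = 8 - 2 \left(5 + 2 \cdot 1\right)^{2} = 8 - 2 \left(5 + 2\right)^{2} = 8 - 2 \cdot 7^{2} = 8 - 98 = -90$)
$K{\left(174,197 \right)} - 7021 = -90 - 7021 = -7111$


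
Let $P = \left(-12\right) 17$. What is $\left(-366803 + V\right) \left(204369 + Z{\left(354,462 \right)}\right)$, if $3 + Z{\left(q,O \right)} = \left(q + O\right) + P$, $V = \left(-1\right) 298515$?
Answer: $-136375553004$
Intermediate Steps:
$V = -298515$
$P = -204$
$Z{\left(q,O \right)} = -207 + O + q$ ($Z{\left(q,O \right)} = -3 - \left(204 - O - q\right) = -3 + \left(-204 + O + q\right) = -207 + O + q$)
$\left(-366803 + V\right) \left(204369 + Z{\left(354,462 \right)}\right) = \left(-366803 - 298515\right) \left(204369 + \left(-207 + 462 + 354\right)\right) = - 665318 \left(204369 + 609\right) = \left(-665318\right) 204978 = -136375553004$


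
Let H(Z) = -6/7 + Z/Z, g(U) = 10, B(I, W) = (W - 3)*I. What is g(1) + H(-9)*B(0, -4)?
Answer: 10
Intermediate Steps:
B(I, W) = I*(-3 + W) (B(I, W) = (-3 + W)*I = I*(-3 + W))
H(Z) = ⅐ (H(Z) = -6*⅐ + 1 = -6/7 + 1 = ⅐)
g(1) + H(-9)*B(0, -4) = 10 + (0*(-3 - 4))/7 = 10 + (0*(-7))/7 = 10 + (⅐)*0 = 10 + 0 = 10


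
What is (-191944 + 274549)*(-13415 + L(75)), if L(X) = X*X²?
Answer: 33740838300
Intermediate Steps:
L(X) = X³
(-191944 + 274549)*(-13415 + L(75)) = (-191944 + 274549)*(-13415 + 75³) = 82605*(-13415 + 421875) = 82605*408460 = 33740838300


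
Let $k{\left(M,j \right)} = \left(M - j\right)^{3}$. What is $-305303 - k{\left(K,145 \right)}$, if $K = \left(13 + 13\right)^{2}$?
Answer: $-150026594$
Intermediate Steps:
$K = 676$ ($K = 26^{2} = 676$)
$-305303 - k{\left(K,145 \right)} = -305303 - \left(676 - 145\right)^{3} = -305303 - 531^{3} = -305303 - 149721291 = -150026594$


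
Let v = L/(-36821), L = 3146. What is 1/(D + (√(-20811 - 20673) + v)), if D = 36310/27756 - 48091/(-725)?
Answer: 9272128853593315193214150/6320171684565183108300027889 - 274505425959396379005000*I*√10371/6320171684565183108300027889 ≈ 0.0014671 - 0.0044232*I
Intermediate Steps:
v = -3146/36821 (v = 3146/(-36821) = 3146*(-1/36821) = -3146/36821 ≈ -0.085440)
D = 680569273/10061550 (D = 36310*(1/27756) - 48091*(-1/725) = 18155/13878 + 48091/725 = 680569273/10061550 ≈ 67.641)
1/(D + (√(-20811 - 20673) + v)) = 1/(680569273/10061550 + (√(-20811 - 20673) - 3146/36821)) = 1/(680569273/10061550 + (√(-41484) - 3146/36821)) = 1/(680569273/10061550 + (2*I*√10371 - 3146/36821)) = 1/(680569273/10061550 + (-3146/36821 + 2*I*√10371)) = 1/(25027587564833/370476332550 + 2*I*√10371)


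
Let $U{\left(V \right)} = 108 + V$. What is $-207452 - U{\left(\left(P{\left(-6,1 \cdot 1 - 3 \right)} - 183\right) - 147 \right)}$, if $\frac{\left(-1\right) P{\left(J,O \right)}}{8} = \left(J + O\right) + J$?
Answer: $-207342$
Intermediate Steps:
$P{\left(J,O \right)} = - 16 J - 8 O$ ($P{\left(J,O \right)} = - 8 \left(\left(J + O\right) + J\right) = - 8 \left(O + 2 J\right) = - 16 J - 8 O$)
$-207452 - U{\left(\left(P{\left(-6,1 \cdot 1 - 3 \right)} - 183\right) - 147 \right)} = -207452 - \left(108 - \left(234 + 8 \left(1 \cdot 1 - 3\right)\right)\right) = -207452 - \left(108 - \left(234 + 8 \left(1 - 3\right)\right)\right) = -207452 - \left(108 + \left(\left(\left(96 - -16\right) - 183\right) - 147\right)\right) = -207452 - \left(108 + \left(\left(\left(96 + 16\right) - 183\right) - 147\right)\right) = -207452 - \left(108 + \left(\left(112 - 183\right) - 147\right)\right) = -207452 - \left(108 - 218\right) = -207452 - -110 = -207452 + 110 = -207342$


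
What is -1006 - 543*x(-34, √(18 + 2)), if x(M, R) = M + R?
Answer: 17456 - 1086*√5 ≈ 15028.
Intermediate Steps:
-1006 - 543*x(-34, √(18 + 2)) = -1006 - 543*(-34 + √(18 + 2)) = -1006 - 543*(-34 + √20) = -1006 - 543*(-34 + 2*√5) = -1006 + (18462 - 1086*√5) = 17456 - 1086*√5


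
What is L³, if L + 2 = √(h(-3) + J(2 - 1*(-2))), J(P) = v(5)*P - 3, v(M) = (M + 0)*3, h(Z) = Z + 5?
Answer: -362 + 71*√59 ≈ 183.36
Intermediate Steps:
h(Z) = 5 + Z
v(M) = 3*M (v(M) = M*3 = 3*M)
J(P) = -3 + 15*P (J(P) = (3*5)*P - 3 = 15*P - 3 = -3 + 15*P)
L = -2 + √59 (L = -2 + √((5 - 3) + (-3 + 15*(2 - 1*(-2)))) = -2 + √(2 + (-3 + 15*(2 + 2))) = -2 + √(2 + (-3 + 15*4)) = -2 + √(2 + (-3 + 60)) = -2 + √(2 + 57) = -2 + √59 ≈ 5.6811)
L³ = (-2 + √59)³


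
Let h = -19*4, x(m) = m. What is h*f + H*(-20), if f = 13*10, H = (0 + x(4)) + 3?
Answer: -10020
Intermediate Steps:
H = 7 (H = (0 + 4) + 3 = 4 + 3 = 7)
h = -76
f = 130
h*f + H*(-20) = -76*130 + 7*(-20) = -9880 - 140 = -10020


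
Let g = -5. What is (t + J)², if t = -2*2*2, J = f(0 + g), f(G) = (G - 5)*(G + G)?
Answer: 8464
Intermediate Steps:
f(G) = 2*G*(-5 + G) (f(G) = (-5 + G)*(2*G) = 2*G*(-5 + G))
J = 100 (J = 2*(0 - 5)*(-5 + (0 - 5)) = 2*(-5)*(-5 - 5) = 2*(-5)*(-10) = 100)
t = -8 (t = -4*2 = -8)
(t + J)² = (-8 + 100)² = 92² = 8464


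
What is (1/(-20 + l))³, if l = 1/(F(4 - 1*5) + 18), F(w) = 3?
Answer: -9261/73560059 ≈ -0.00012590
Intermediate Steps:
l = 1/21 (l = 1/(3 + 18) = 1/21 ≈ 0.047619)
(1/(-20 + l))³ = (1/(-20 + 1/21))³ = (1/(-419/21))³ = (-21/419)³ = -9261/73560059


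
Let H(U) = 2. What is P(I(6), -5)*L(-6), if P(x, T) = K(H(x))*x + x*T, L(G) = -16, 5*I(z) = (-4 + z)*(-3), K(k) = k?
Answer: -288/5 ≈ -57.600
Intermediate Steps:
I(z) = 12/5 - 3*z/5 (I(z) = ((-4 + z)*(-3))/5 = (12 - 3*z)/5 = 12/5 - 3*z/5)
P(x, T) = 2*x + T*x (P(x, T) = 2*x + x*T = 2*x + T*x)
P(I(6), -5)*L(-6) = ((12/5 - ⅗*6)*(2 - 5))*(-16) = ((12/5 - 18/5)*(-3))*(-16) = -6/5*(-3)*(-16) = (18/5)*(-16) = -288/5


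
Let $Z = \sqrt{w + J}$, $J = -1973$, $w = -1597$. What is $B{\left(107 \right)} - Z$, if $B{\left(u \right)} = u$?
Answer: $107 - i \sqrt{3570} \approx 107.0 - 59.749 i$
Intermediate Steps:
$Z = i \sqrt{3570}$ ($Z = \sqrt{-1597 - 1973} = \sqrt{-3570} = i \sqrt{3570} \approx 59.749 i$)
$B{\left(107 \right)} - Z = 107 - i \sqrt{3570}$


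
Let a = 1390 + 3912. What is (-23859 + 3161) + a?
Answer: -15396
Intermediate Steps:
a = 5302
(-23859 + 3161) + a = (-23859 + 3161) + 5302 = -20698 + 5302 = -15396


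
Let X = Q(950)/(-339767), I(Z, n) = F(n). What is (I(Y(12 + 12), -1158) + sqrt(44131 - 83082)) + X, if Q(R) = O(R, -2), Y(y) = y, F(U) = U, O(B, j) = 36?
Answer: -393450222/339767 + I*sqrt(38951) ≈ -1158.0 + 197.36*I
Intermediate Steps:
I(Z, n) = n
Q(R) = 36
X = -36/339767 (X = 36/(-339767) = 36*(-1/339767) = -36/339767 ≈ -0.00010595)
(I(Y(12 + 12), -1158) + sqrt(44131 - 83082)) + X = (-1158 + sqrt(44131 - 83082)) - 36/339767 = (-1158 + sqrt(-38951)) - 36/339767 = (-1158 + I*sqrt(38951)) - 36/339767 = -393450222/339767 + I*sqrt(38951)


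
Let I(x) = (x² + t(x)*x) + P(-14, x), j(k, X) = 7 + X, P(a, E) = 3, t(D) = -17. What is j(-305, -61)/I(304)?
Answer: -54/87251 ≈ -0.00061890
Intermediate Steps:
I(x) = 3 + x² - 17*x (I(x) = (x² - 17*x) + 3 = 3 + x² - 17*x)
j(-305, -61)/I(304) = (7 - 61)/(3 + 304² - 17*304) = -54/(3 + 92416 - 5168) = -54/87251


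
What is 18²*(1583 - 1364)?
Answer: 70956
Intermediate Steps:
18²*(1583 - 1364) = 324*219 = 70956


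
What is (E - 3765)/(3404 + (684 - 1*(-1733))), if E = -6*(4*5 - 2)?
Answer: -3873/5821 ≈ -0.66535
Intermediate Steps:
E = -108 (E = -6*(20 - 2) = -6*18 = -108)
(E - 3765)/(3404 + (684 - 1*(-1733))) = (-108 - 3765)/(3404 + (684 - 1*(-1733))) = -3873/(3404 + (684 + 1733)) = -3873/(3404 + 2417) = -3873/5821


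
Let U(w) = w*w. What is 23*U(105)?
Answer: 253575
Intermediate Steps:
U(w) = w**2
23*U(105) = 23*105**2 = 23*11025 = 253575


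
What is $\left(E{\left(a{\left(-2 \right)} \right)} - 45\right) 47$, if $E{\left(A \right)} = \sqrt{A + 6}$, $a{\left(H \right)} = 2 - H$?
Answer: $-2115 + 47 \sqrt{10} \approx -1966.4$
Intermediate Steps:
$E{\left(A \right)} = \sqrt{6 + A}$
$\left(E{\left(a{\left(-2 \right)} \right)} - 45\right) 47 = \left(\sqrt{6 + \left(2 - -2\right)} - 45\right) 47 = \left(\sqrt{6 + \left(2 + 2\right)} - 45\right) 47 = \left(\sqrt{6 + 4} - 45\right) 47 = \left(\sqrt{10} - 45\right) 47 = \left(-45 + \sqrt{10}\right) 47 = -2115 + 47 \sqrt{10}$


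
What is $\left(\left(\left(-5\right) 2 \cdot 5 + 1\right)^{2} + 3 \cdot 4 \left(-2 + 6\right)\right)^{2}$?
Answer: $5997601$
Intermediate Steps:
$\left(\left(\left(-5\right) 2 \cdot 5 + 1\right)^{2} + 3 \cdot 4 \left(-2 + 6\right)\right)^{2} = \left(\left(\left(-10\right) 5 + 1\right)^{2} + 12 \cdot 4\right)^{2} = \left(\left(-50 + 1\right)^{2} + 48\right)^{2} = \left(\left(-49\right)^{2} + 48\right)^{2} = \left(2401 + 48\right)^{2} = 2449^{2} = 5997601$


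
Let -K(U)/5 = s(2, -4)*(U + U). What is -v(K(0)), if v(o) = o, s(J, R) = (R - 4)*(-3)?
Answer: 0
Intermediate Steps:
s(J, R) = 12 - 3*R (s(J, R) = (-4 + R)*(-3) = 12 - 3*R)
K(U) = -240*U (K(U) = -5*(12 - 3*(-4))*(U + U) = -5*(12 + 12)*2*U = -120*2*U = -240*U)
-v(K(0)) = -(-240)*0 = -1*0 = 0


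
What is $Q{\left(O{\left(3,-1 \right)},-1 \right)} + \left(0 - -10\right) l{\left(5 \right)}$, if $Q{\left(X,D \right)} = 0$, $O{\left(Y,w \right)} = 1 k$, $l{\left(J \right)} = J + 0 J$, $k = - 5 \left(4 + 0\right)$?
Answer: $50$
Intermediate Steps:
$k = -20$ ($k = \left(-5\right) 4 = -20$)
$l{\left(J \right)} = J$ ($l{\left(J \right)} = J + 0 = J$)
$O{\left(Y,w \right)} = -20$ ($O{\left(Y,w \right)} = 1 \left(-20\right) = -20$)
$Q{\left(O{\left(3,-1 \right)},-1 \right)} + \left(0 - -10\right) l{\left(5 \right)} = 0 + \left(0 - -10\right) 5 = 0 + \left(0 + 10\right) 5 = 0 + 10 \cdot 5 = 0 + 50 = 50$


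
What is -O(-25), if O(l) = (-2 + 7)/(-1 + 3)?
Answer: -5/2 ≈ -2.5000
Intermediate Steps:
O(l) = 5/2
-O(-25) = -1*5/2 = -5/2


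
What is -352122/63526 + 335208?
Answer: 10647035643/31763 ≈ 3.3520e+5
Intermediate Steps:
-352122/63526 + 335208 = -352122*1/63526 + 335208 = -176061/31763 + 335208 = 10647035643/31763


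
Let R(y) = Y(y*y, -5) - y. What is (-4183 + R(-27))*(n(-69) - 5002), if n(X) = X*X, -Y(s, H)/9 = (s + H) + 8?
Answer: 2589304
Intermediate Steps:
Y(s, H) = -72 - 9*H - 9*s (Y(s, H) = -9*((s + H) + 8) = -9*((H + s) + 8) = -9*(8 + H + s) = -72 - 9*H - 9*s)
n(X) = X**2
R(y) = -27 - y - 9*y**2 (R(y) = (-72 - 9*(-5) - 9*y*y) - y = (-72 + 45 - 9*y**2) - y = (-27 - 9*y**2) - y = -27 - y - 9*y**2)
(-4183 + R(-27))*(n(-69) - 5002) = (-4183 + (-27 - 1*(-27) - 9*(-27)**2))*((-69)**2 - 5002) = (-4183 + (-27 + 27 - 9*729))*(4761 - 5002) = (-4183 + (-27 + 27 - 6561))*(-241) = (-4183 - 6561)*(-241) = -10744*(-241) = 2589304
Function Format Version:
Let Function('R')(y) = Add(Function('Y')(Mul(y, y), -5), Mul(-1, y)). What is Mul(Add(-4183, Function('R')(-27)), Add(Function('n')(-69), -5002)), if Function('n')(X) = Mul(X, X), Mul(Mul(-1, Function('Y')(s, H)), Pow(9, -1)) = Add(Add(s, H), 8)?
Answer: 2589304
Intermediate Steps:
Function('Y')(s, H) = Add(-72, Mul(-9, H), Mul(-9, s)) (Function('Y')(s, H) = Mul(-9, Add(Add(s, H), 8)) = Mul(-9, Add(Add(H, s), 8)) = Mul(-9, Add(8, H, s)) = Add(-72, Mul(-9, H), Mul(-9, s)))
Function('n')(X) = Pow(X, 2)
Function('R')(y) = Add(-27, Mul(-1, y), Mul(-9, Pow(y, 2))) (Function('R')(y) = Add(Add(-72, Mul(-9, -5), Mul(-9, Mul(y, y))), Mul(-1, y)) = Add(Add(-72, 45, Mul(-9, Pow(y, 2))), Mul(-1, y)) = Add(Add(-27, Mul(-9, Pow(y, 2))), Mul(-1, y)) = Add(-27, Mul(-1, y), Mul(-9, Pow(y, 2))))
Mul(Add(-4183, Function('R')(-27)), Add(Function('n')(-69), -5002)) = Mul(Add(-4183, Add(-27, Mul(-1, -27), Mul(-9, Pow(-27, 2)))), Add(Pow(-69, 2), -5002)) = Mul(Add(-4183, Add(-27, 27, Mul(-9, 729))), Add(4761, -5002)) = Mul(Add(-4183, Add(-27, 27, -6561)), -241) = Mul(Add(-4183, -6561), -241) = Mul(-10744, -241) = 2589304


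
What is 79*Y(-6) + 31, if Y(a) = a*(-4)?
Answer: 1927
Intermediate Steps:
Y(a) = -4*a
79*Y(-6) + 31 = 79*(-4*(-6)) + 31 = 79*24 + 31 = 1896 + 31 = 1927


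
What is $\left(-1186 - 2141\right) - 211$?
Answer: $-3538$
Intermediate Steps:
$\left(-1186 - 2141\right) - 211 = -3327 + \left(-731 + 520\right) = -3327 - 211 = -3538$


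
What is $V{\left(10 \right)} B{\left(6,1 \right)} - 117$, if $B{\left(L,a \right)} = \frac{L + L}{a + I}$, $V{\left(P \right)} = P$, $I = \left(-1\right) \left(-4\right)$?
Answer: $-93$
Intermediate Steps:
$I = 4$
$B{\left(L,a \right)} = \frac{2 L}{4 + a}$ ($B{\left(L,a \right)} = \frac{L + L}{a + 4} = \frac{2 L}{4 + a}$)
$V{\left(10 \right)} B{\left(6,1 \right)} - 117 = 10 \cdot 2 \cdot 6 \frac{1}{4 + 1} - 117 = 10 \cdot 2 \cdot 6 \cdot \frac{1}{5} - 117 = 10 \cdot \frac{12}{5} - 117 = 24 - 117 = -93$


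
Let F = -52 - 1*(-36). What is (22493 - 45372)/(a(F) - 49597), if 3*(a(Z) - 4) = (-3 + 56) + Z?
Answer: 68637/148742 ≈ 0.46145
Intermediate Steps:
F = -16 (F = -52 + 36 = -16)
a(Z) = 65/3 + Z/3 (a(Z) = 4 + ((-3 + 56) + Z)/3 = 4 + (53 + Z)/3 = 4 + (53/3 + Z/3) = 65/3 + Z/3)
(22493 - 45372)/(a(F) - 49597) = (22493 - 45372)/((65/3 + (⅓)*(-16)) - 49597) = -22879/((65/3 - 16/3) - 49597) = -22879/(49/3 - 49597) = -22879/(-148742/3) = -22879*(-3/148742) = 68637/148742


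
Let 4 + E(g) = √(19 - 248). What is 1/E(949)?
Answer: -4/245 - I*√229/245 ≈ -0.016327 - 0.061766*I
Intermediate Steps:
E(g) = -4 + I*√229 (E(g) = -4 + √(19 - 248) = -4 + √(-229) = -4 + I*√229)
1/E(949) = 1/(-4 + I*√229)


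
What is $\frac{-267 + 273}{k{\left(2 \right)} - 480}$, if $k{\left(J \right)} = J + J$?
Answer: $- \frac{3}{238} \approx -0.012605$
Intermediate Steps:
$k{\left(J \right)} = 2 J$
$\frac{-267 + 273}{k{\left(2 \right)} - 480} = \frac{-267 + 273}{2 \cdot 2 - 480} = \frac{6}{4 - 480} = \frac{6}{-476} = 6 \left(- \frac{1}{476}\right) = - \frac{3}{238}$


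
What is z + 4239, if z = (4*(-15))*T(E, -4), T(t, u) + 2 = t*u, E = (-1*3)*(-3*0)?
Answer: 4359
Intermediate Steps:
E = 0 (E = -3*0 = 0)
T(t, u) = -2 + t*u
z = 120 (z = (4*(-15))*(-2 + 0*(-4)) = -60*(-2 + 0) = -60*(-2) = 120)
z + 4239 = 120 + 4239 = 4359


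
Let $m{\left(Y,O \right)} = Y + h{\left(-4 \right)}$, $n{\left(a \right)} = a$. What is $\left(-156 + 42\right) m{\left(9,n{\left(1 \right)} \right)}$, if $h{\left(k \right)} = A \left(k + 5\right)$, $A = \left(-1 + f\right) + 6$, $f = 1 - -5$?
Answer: $-2280$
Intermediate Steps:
$f = 6$ ($f = 1 + 5 = 6$)
$A = 11$ ($A = \left(-1 + 6\right) + 6 = 5 + 6 = 11$)
$h{\left(k \right)} = 55 + 11 k$ ($h{\left(k \right)} = 11 \left(k + 5\right) = 11 \left(5 + k\right) = 55 + 11 k$)
$m{\left(Y,O \right)} = 11 + Y$ ($m{\left(Y,O \right)} = Y + \left(55 + 11 \left(-4\right)\right) = Y + \left(55 - 44\right) = Y + 11 = 11 + Y$)
$\left(-156 + 42\right) m{\left(9,n{\left(1 \right)} \right)} = \left(-156 + 42\right) \left(11 + 9\right) = \left(-114\right) 20 = -2280$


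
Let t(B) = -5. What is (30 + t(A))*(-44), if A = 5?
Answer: -1100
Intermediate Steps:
(30 + t(A))*(-44) = (30 - 5)*(-44) = 25*(-44) = -1100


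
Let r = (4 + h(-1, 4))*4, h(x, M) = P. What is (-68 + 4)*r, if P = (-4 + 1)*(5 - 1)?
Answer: 2048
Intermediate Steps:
P = -12 (P = -3*4 = -12)
h(x, M) = -12
r = -32 (r = (4 - 12)*4 = -8*4 = -32)
(-68 + 4)*r = (-68 + 4)*(-32) = -64*(-32) = 2048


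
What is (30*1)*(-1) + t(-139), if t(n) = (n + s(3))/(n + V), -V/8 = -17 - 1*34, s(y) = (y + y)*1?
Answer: -8203/269 ≈ -30.494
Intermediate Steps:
s(y) = 2*y (s(y) = (2*y)*1 = 2*y)
V = 408 (V = -8*(-17 - 1*34) = -8*(-17 - 34) = -8*(-51) = 408)
t(n) = (6 + n)/(408 + n) (t(n) = (n + 2*3)/(n + 408) = (n + 6)/(408 + n) = (6 + n)/(408 + n))
(30*1)*(-1) + t(-139) = (30*1)*(-1) + (6 - 139)/(408 - 139) = 30*(-1) - 133/269 = -30 + (1/269)*(-133) = -30 - 133/269 = -8203/269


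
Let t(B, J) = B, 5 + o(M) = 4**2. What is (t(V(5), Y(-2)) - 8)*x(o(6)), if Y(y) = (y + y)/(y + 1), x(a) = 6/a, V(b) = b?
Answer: -18/11 ≈ -1.6364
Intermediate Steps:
o(M) = 11 (o(M) = -5 + 4**2 = -5 + 16 = 11)
Y(y) = 2*y/(1 + y) (Y(y) = (2*y)/(1 + y) = 2*y/(1 + y))
(t(V(5), Y(-2)) - 8)*x(o(6)) = (5 - 8)*(6/11) = -18/11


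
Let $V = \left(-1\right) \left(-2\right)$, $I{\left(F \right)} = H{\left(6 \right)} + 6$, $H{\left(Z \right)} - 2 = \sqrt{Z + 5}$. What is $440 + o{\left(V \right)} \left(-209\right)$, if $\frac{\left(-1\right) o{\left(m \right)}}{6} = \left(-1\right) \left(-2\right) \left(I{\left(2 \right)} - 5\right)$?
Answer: $7964 + 2508 \sqrt{11} \approx 16282.0$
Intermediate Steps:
$H{\left(Z \right)} = 2 + \sqrt{5 + Z}$ ($H{\left(Z \right)} = 2 + \sqrt{Z + 5} = 2 + \sqrt{5 + Z}$)
$I{\left(F \right)} = 8 + \sqrt{11}$ ($I{\left(F \right)} = \left(2 + \sqrt{5 + 6}\right) + 6 = \left(2 + \sqrt{11}\right) + 6 = 8 + \sqrt{11}$)
$V = 2$
$o{\left(m \right)} = -36 - 12 \sqrt{11}$ ($o{\left(m \right)} = - 6 \left(-1\right) \left(-2\right) \left(\left(8 + \sqrt{11}\right) - 5\right) = - 6 \cdot 2 \left(3 + \sqrt{11}\right) = - 6 \left(6 + 2 \sqrt{11}\right) = -36 - 12 \sqrt{11}$)
$440 + o{\left(V \right)} \left(-209\right) = 440 + \left(-36 - 12 \sqrt{11}\right) \left(-209\right) = 440 + \left(7524 + 2508 \sqrt{11}\right) = 7964 + 2508 \sqrt{11}$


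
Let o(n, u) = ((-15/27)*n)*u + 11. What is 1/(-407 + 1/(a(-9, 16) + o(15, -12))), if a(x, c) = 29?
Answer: -140/56979 ≈ -0.0024570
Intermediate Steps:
o(n, u) = 11 - 5*n*u/9 (o(n, u) = ((-15*1/27)*n)*u + 11 = (-5*n/9)*u + 11 = -5*n*u/9 + 11 = 11 - 5*n*u/9)
1/(-407 + 1/(a(-9, 16) + o(15, -12))) = 1/(-407 + 1/(29 + (11 - 5/9*15*(-12)))) = 1/(-407 + 1/(29 + (11 + 100))) = 1/(-407 + 1/(29 + 111)) = 1/(-407 + 1/140) = 1/(-56979/140) = -140/56979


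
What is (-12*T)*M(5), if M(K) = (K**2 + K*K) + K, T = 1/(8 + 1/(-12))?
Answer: -1584/19 ≈ -83.368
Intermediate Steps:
T = 12/95 (T = 1/(8 - 1/12) = 1/(95/12) = 12/95 ≈ 0.12632)
M(K) = K + 2*K**2 (M(K) = (K**2 + K**2) + K = 2*K**2 + K = K + 2*K**2)
(-12*T)*M(5) = (-12*12/95)*(5*(1 + 2*5)) = -144*(1 + 10)/19 = -144*11/19 = -144/95*55 = -1584/19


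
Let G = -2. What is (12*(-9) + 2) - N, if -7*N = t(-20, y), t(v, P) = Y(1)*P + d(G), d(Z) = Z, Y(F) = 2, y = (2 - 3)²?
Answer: -106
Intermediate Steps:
y = 1 (y = (-1)² = 1)
t(v, P) = -2 + 2*P (t(v, P) = 2*P - 2 = -2 + 2*P)
N = 0 (N = -(-2 + 2*1)/7 = -(-2 + 2)/7 = -⅐*0 = 0)
(12*(-9) + 2) - N = (12*(-9) + 2) - 1*0 = (-108 + 2) + 0 = -106 + 0 = -106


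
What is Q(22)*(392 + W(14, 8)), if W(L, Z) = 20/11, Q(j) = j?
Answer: 8664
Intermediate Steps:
W(L, Z) = 20/11 (W(L, Z) = 20*(1/11) = 20/11)
Q(22)*(392 + W(14, 8)) = 22*(392 + 20/11) = 22*(4332/11) = 8664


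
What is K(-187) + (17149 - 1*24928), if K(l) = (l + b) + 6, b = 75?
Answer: -7885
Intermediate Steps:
K(l) = 81 + l (K(l) = (l + 75) + 6 = (75 + l) + 6 = 81 + l)
K(-187) + (17149 - 1*24928) = (81 - 187) + (17149 - 1*24928) = -106 + (17149 - 24928) = -106 - 7779 = -7885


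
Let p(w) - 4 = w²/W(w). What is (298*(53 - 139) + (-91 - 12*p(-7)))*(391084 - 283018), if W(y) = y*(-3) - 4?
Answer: -47400665382/17 ≈ -2.7883e+9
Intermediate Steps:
W(y) = -4 - 3*y (W(y) = -3*y - 4 = -4 - 3*y)
p(w) = 4 + w²/(-4 - 3*w)
(298*(53 - 139) + (-91 - 12*p(-7)))*(391084 - 283018) = (298*(53 - 139) + (-91 - 12*(16 - 1*(-7)² + 12*(-7))/(4 + 3*(-7))))*(391084 - 283018) = (298*(-86) + (-91 - 12*(16 - 1*49 - 84)/(4 - 21)))*108066 = (-25628 + (-91 - 12*(16 - 49 - 84)/(-17)))*108066 = (-25628 + (-91 - (-12)*(-117)/17))*108066 = (-25628 + (-91 - 12*117/17))*108066 = (-25628 + (-91 - 1404/17))*108066 = (-25628 - 2951/17)*108066 = -438627/17*108066 = -47400665382/17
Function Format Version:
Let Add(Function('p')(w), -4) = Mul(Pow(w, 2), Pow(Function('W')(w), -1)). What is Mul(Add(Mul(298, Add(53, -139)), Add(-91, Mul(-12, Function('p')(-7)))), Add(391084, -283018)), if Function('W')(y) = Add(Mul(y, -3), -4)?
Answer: Rational(-47400665382, 17) ≈ -2.7883e+9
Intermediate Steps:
Function('W')(y) = Add(-4, Mul(-3, y)) (Function('W')(y) = Add(Mul(-3, y), -4) = Add(-4, Mul(-3, y)))
Function('p')(w) = Add(4, Mul(Pow(w, 2), Pow(Add(-4, Mul(-3, w)), -1)))
Mul(Add(Mul(298, Add(53, -139)), Add(-91, Mul(-12, Function('p')(-7)))), Add(391084, -283018)) = Mul(Add(Mul(298, Add(53, -139)), Add(-91, Mul(-12, Mul(Pow(Add(4, Mul(3, -7)), -1), Add(16, Mul(-1, Pow(-7, 2)), Mul(12, -7)))))), Add(391084, -283018)) = Mul(Add(Mul(298, -86), Add(-91, Mul(-12, Mul(Pow(Add(4, -21), -1), Add(16, Mul(-1, 49), -84))))), 108066) = Mul(Add(-25628, Add(-91, Mul(-12, Mul(Pow(-17, -1), Add(16, -49, -84))))), 108066) = Mul(Add(-25628, Add(-91, Mul(-12, Mul(Rational(-1, 17), -117)))), 108066) = Mul(Add(-25628, Add(-91, Mul(-12, Rational(117, 17)))), 108066) = Mul(Add(-25628, Add(-91, Rational(-1404, 17))), 108066) = Mul(Add(-25628, Rational(-2951, 17)), 108066) = Mul(Rational(-438627, 17), 108066) = Rational(-47400665382, 17)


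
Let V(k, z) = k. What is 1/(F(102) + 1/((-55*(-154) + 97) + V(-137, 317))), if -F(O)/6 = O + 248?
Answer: -8430/17702999 ≈ -0.00047619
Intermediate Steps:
F(O) = -1488 - 6*O (F(O) = -6*(O + 248) = -6*(248 + O) = -1488 - 6*O)
1/(F(102) + 1/((-55*(-154) + 97) + V(-137, 317))) = 1/((-1488 - 6*102) + 1/((-55*(-154) + 97) - 137)) = 1/((-1488 - 612) + 1/((8470 + 97) - 137)) = 1/(-2100 + 1/(8567 - 137)) = 1/(-2100 + 1/8430) = 1/(-17702999/8430) = -8430/17702999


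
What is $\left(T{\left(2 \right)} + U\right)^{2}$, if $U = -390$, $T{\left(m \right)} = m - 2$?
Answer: $152100$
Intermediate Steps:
$T{\left(m \right)} = -2 + m$ ($T{\left(m \right)} = m - 2 = -2 + m$)
$\left(T{\left(2 \right)} + U\right)^{2} = \left(\left(-2 + 2\right) - 390\right)^{2} = \left(0 - 390\right)^{2} = \left(-390\right)^{2} = 152100$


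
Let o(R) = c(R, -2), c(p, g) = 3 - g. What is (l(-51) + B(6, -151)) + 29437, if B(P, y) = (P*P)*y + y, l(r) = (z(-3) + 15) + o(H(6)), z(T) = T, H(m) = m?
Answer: 23867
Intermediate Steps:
o(R) = 5 (o(R) = 3 - 1*(-2) = 3 + 2 = 5)
l(r) = 17 (l(r) = (-3 + 15) + 5 = 12 + 5 = 17)
B(P, y) = y + y*P**2 (B(P, y) = P**2*y + y = y*P**2 + y = y + y*P**2)
(l(-51) + B(6, -151)) + 29437 = (17 - 151*(1 + 6**2)) + 29437 = (17 - 151*(1 + 36)) + 29437 = (17 - 151*37) + 29437 = (17 - 5587) + 29437 = -5570 + 29437 = 23867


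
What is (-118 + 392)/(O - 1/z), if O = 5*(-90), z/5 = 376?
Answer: -515120/846001 ≈ -0.60889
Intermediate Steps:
z = 1880 (z = 5*376 = 1880)
O = -450
(-118 + 392)/(O - 1/z) = (-118 + 392)/(-450 - 1/1880) = 274/(-450 - 1*1/1880) = 274/(-450 - 1/1880) = 274/(-846001/1880) = 274*(-1880/846001) = -515120/846001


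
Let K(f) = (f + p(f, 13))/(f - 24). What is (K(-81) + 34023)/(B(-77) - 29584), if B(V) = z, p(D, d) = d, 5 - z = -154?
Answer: -3572483/3089625 ≈ -1.1563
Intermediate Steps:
z = 159 (z = 5 - 1*(-154) = 5 + 154 = 159)
B(V) = 159
K(f) = (13 + f)/(-24 + f) (K(f) = (f + 13)/(f - 24) = (13 + f)/(-24 + f))
(K(-81) + 34023)/(B(-77) - 29584) = ((13 - 81)/(-24 - 81) + 34023)/(159 - 29584) = (-68/(-105) + 34023)/(-29425) = (-1/105*(-68) + 34023)*(-1/29425) = (68/105 + 34023)*(-1/29425) = (3572483/105)*(-1/29425) = -3572483/3089625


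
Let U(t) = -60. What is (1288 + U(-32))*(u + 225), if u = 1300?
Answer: 1872700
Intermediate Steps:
(1288 + U(-32))*(u + 225) = (1288 - 60)*(1300 + 225) = 1228*1525 = 1872700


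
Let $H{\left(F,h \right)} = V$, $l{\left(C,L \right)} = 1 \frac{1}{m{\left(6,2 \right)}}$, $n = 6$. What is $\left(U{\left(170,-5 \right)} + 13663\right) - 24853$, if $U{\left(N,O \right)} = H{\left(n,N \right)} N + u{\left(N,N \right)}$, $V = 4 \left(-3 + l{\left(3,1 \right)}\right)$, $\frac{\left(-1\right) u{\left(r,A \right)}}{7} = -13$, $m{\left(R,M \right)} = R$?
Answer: $- \frac{39077}{3} \approx -13026.0$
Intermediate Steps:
$l{\left(C,L \right)} = \frac{1}{6}$ ($l{\left(C,L \right)} = 1 \cdot \frac{1}{6} = \frac{1}{6}$)
$u{\left(r,A \right)} = 91$ ($u{\left(r,A \right)} = \left(-7\right) \left(-13\right) = 91$)
$V = - \frac{34}{3}$ ($V = 4 \left(-3 + \frac{1}{6}\right) = 4 \left(- \frac{17}{6}\right) = - \frac{34}{3} \approx -11.333$)
$H{\left(F,h \right)} = - \frac{34}{3}$
$U{\left(N,O \right)} = 91 - \frac{34 N}{3}$ ($U{\left(N,O \right)} = - \frac{34 N}{3} + 91 = 91 - \frac{34 N}{3}$)
$\left(U{\left(170,-5 \right)} + 13663\right) - 24853 = \left(\left(91 - \frac{5780}{3}\right) + 13663\right) - 24853 = \left(- \frac{5507}{3} + 13663\right) - 24853 = \frac{35482}{3} - 24853 = - \frac{39077}{3}$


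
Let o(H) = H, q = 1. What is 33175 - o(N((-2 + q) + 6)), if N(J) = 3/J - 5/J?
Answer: 165877/5 ≈ 33175.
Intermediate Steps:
N(J) = -2/J
33175 - o(N((-2 + q) + 6)) = 33175 - (-2)/((-2 + 1) + 6) = 33175 - (-2)/(-1 + 6) = 33175 - (-2)/5 = 33175 - 1*(-⅖) = 33175 + ⅖ = 165877/5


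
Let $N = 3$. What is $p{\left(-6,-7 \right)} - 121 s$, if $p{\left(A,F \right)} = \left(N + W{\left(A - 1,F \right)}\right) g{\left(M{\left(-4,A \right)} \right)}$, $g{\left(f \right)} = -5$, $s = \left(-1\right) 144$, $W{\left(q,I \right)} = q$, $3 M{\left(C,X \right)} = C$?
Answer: $17444$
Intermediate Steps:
$M{\left(C,X \right)} = \frac{C}{3}$
$s = -144$
$p{\left(A,F \right)} = -10 - 5 A$ ($p{\left(A,F \right)} = \left(3 + \left(A - 1\right)\right) \left(-5\right) = \left(3 + \left(-1 + A\right)\right) \left(-5\right) = \left(2 + A\right) \left(-5\right) = -10 - 5 A$)
$p{\left(-6,-7 \right)} - 121 s = \left(-10 - -30\right) - -17424 = \left(-10 + 30\right) + 17424 = 20 + 17424 = 17444$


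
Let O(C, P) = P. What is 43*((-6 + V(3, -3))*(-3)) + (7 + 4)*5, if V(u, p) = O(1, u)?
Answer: 442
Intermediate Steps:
V(u, p) = u
43*((-6 + V(3, -3))*(-3)) + (7 + 4)*5 = 43*((-6 + 3)*(-3)) + (7 + 4)*5 = 43*(-3*(-3)) + 11*5 = 43*9 + 55 = 387 + 55 = 442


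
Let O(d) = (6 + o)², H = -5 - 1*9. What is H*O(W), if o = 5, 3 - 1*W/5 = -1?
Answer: -1694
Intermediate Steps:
W = 20 (W = 15 - 5*(-1) = 15 + 5 = 20)
H = -14 (H = -5 - 9 = -14)
O(d) = 121 (O(d) = (6 + 5)² = 11² = 121)
H*O(W) = -14*121 = -1694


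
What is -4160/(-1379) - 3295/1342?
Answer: 1038915/1850618 ≈ 0.56139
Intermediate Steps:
-4160/(-1379) - 3295/1342 = -4160*(-1/1379) - 3295*1/1342 = 4160/1379 - 3295/1342 = 1038915/1850618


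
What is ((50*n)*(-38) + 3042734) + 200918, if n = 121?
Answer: 3013752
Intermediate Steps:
((50*n)*(-38) + 3042734) + 200918 = ((50*121)*(-38) + 3042734) + 200918 = (6050*(-38) + 3042734) + 200918 = (-229900 + 3042734) + 200918 = 2812834 + 200918 = 3013752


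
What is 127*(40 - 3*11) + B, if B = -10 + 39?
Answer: 918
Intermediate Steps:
B = 29
127*(40 - 3*11) + B = 127*(40 - 3*11) + 29 = 127*(40 - 33) + 29 = 127*7 + 29 = 889 + 29 = 918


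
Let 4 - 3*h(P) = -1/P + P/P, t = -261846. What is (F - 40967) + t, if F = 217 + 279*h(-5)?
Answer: -1511678/5 ≈ -3.0234e+5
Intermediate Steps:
h(P) = 1 + 1/(3*P) (h(P) = 4/3 - (-1/P + P/P)/3 = 4/3 - (-1/P + 1)/3 = 4/3 - (1 - 1/P)/3 = 4/3 + (-⅓ + 1/(3*P)) = 1 + 1/(3*P))
F = 2387/5 (F = 217 + 279*((⅓ - 5)/(-5)) = 217 + 279*(-⅕*(-14/3)) = 217 + 279*(14/15) = 217 + 1302/5 = 2387/5 ≈ 477.40)
(F - 40967) + t = (2387/5 - 40967) - 261846 = -202448/5 - 261846 = -1511678/5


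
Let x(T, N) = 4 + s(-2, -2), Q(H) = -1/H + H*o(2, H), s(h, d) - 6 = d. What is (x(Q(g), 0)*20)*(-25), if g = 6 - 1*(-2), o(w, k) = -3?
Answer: -4000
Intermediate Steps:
s(h, d) = 6 + d
g = 8 (g = 6 + 2 = 8)
Q(H) = -1/H - 3*H (Q(H) = -1/H + H*(-3) = -1/H - 3*H)
x(T, N) = 8 (x(T, N) = 4 + (6 - 2) = 4 + 4 = 8)
(x(Q(g), 0)*20)*(-25) = (8*20)*(-25) = 160*(-25) = -4000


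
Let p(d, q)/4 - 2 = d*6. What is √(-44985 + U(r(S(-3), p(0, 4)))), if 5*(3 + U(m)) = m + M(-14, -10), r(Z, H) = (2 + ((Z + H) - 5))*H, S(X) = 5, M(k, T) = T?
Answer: I*√44974 ≈ 212.07*I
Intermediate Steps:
p(d, q) = 8 + 24*d (p(d, q) = 8 + 4*(d*6) = 8 + 4*(6*d) = 8 + 24*d)
r(Z, H) = H*(-3 + H + Z) (r(Z, H) = (2 + ((H + Z) - 5))*H = (2 + (-5 + H + Z))*H = (-3 + H + Z)*H = H*(-3 + H + Z))
U(m) = -5 + m/5 (U(m) = -3 + (m - 10)/5 = -3 + (-10 + m)/5 = -3 + (-2 + m/5) = -5 + m/5)
√(-44985 + U(r(S(-3), p(0, 4)))) = √(-44985 + (-5 + ((8 + 24*0)*(-3 + (8 + 24*0) + 5))/5)) = √(-44985 + (-5 + ((8 + 0)*(-3 + (8 + 0) + 5))/5)) = √(-44985 + (-5 + (8*(-3 + 8 + 5))/5)) = √(-44985 + (-5 + (8*10)/5)) = √(-44985 + (-5 + (⅕)*80)) = √(-44985 + (-5 + 16)) = √(-44985 + 11) = √(-44974) = I*√44974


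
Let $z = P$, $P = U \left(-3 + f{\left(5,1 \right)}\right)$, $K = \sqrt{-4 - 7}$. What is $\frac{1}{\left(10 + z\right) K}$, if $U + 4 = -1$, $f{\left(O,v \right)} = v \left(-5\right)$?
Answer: $- \frac{i \sqrt{11}}{550} \approx - 0.0060302 i$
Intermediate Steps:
$f{\left(O,v \right)} = - 5 v$
$K = i \sqrt{11}$ ($K = \sqrt{-11} = i \sqrt{11} \approx 3.3166 i$)
$U = -5$ ($U = -4 - 1 = -5$)
$P = 40$ ($P = - 5 \left(-3 - 5\right) = \left(-5\right) \left(-8\right) = 40$)
$z = 40$
$\frac{1}{\left(10 + z\right) K} = \frac{1}{\left(10 + 40\right) i \sqrt{11}} = \frac{1}{50 i \sqrt{11}} = - \frac{i \sqrt{11}}{550}$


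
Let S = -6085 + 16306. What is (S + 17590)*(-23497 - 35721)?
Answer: -1646911798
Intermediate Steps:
S = 10221
(S + 17590)*(-23497 - 35721) = (10221 + 17590)*(-23497 - 35721) = 27811*(-59218) = -1646911798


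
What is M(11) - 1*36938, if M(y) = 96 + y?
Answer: -36831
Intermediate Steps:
M(11) - 1*36938 = (96 + 11) - 1*36938 = 107 - 36938 = -36831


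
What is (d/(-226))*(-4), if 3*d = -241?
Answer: -482/339 ≈ -1.4218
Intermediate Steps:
d = -241/3 (d = (⅓)*(-241) = -241/3 ≈ -80.333)
(d/(-226))*(-4) = -241/3/(-226)*(-4) = -241/3*(-1/226)*(-4) = (241/678)*(-4) = -482/339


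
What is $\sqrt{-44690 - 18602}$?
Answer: $2 i \sqrt{15823} \approx 251.58 i$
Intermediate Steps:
$\sqrt{-44690 - 18602} = \sqrt{-63292} = 2 i \sqrt{15823}$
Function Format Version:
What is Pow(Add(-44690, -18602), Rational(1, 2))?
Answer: Mul(2, I, Pow(15823, Rational(1, 2))) ≈ Mul(251.58, I)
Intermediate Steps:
Pow(Add(-44690, -18602), Rational(1, 2)) = Pow(-63292, Rational(1, 2)) = Mul(2, I, Pow(15823, Rational(1, 2)))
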